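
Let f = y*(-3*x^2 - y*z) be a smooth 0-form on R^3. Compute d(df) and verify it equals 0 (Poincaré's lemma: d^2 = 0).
d(df) = 0

Step 1: df = sum_i (∂f/∂x_i) dx_i = (-6*x*y) dx + (-3*x^2 - 2*y*z) dy + (-y^2) dz.
Step 2: Apply d again. Using the 1-form formula, the coefficient of dx ∧ dy in d(df) is ∂^2 f/∂x ∂y - ∂^2 f/∂y ∂x = (-6*x) - (-6*x) = 0 (equality of mixed partials for smooth f).
Similarly for dx ∧ dz and dy ∧ dz — all coefficients vanish. So d(df) = 0.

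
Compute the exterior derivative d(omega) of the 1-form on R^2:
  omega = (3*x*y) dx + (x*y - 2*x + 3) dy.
d(omega) = (-3*x + y - 2) dx ∧ dy

For a 1-form omega = sum_i f_i dx_i, the exterior derivative is
  d(omega) = sum_{i < j} (∂f_j/∂x_i - ∂f_i/∂x_j) dx_i ∧ dx_j.
  coefficient of dx ∧ dy: ∂f_2/∂x - ∂f_1/∂y = ∂(x*y - 2*x + 3)/∂x - ∂(3*x*y)/∂y = -3*x + y - 2
Assembling: d(omega) = (-3*x + y - 2) dx ∧ dy.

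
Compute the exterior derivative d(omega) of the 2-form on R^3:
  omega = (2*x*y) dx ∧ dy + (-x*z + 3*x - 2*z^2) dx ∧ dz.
d(omega) = 0

For a 2-form omega = sum_{i<j} g_{ij} dx_i ∧ dx_j, the exterior derivative is
  d(omega) = sum_{i<j} d(g_{ij}) ∧ dx_i ∧ dx_j = sum_{i<j, k} (∂g_{ij}/∂x_k) dx_k ∧ dx_i ∧ dx_j.
Expand each term, using dx_k ∧ dx_i ∧ dx_j = sgn(permutation) dx_{(a)} ∧ dx_{(b)} ∧ dx_{(c)} with (a < b < c) sorted:

Collecting like 3-forms: d(omega) = 0.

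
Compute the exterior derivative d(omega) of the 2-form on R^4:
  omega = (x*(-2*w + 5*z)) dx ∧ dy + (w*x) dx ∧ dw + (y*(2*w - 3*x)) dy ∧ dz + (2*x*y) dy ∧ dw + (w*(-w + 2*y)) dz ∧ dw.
d(omega) = (5*x - 3*y) dx ∧ dy ∧ dz + (-2*x + 2*y) dx ∧ dy ∧ dw + (2*w + 2*y) dy ∧ dz ∧ dw

For a 2-form omega = sum_{i<j} g_{ij} dx_i ∧ dx_j, the exterior derivative is
  d(omega) = sum_{i<j} d(g_{ij}) ∧ dx_i ∧ dx_j = sum_{i<j, k} (∂g_{ij}/∂x_k) dx_k ∧ dx_i ∧ dx_j.
Expand each term, using dx_k ∧ dx_i ∧ dx_j = sgn(permutation) dx_{(a)} ∧ dx_{(b)} ∧ dx_{(c)} with (a < b < c) sorted:
  d(x*(-2*w + 5*z)) includes (∂/∂z)(x*(-2*w + 5*z)) dz = (5*x) dz, which multiplied by dx ∧ dy gives (5*x) dx ∧ dy ∧ dz
  d(x*(-2*w + 5*z)) includes (∂/∂w)(x*(-2*w + 5*z)) dw = (-2*x) dw, which multiplied by dx ∧ dy gives (-2*x) dx ∧ dy ∧ dw
  d(y*(2*w - 3*x)) includes (∂/∂x)(y*(2*w - 3*x)) dx = (-3*y) dx, which multiplied by dy ∧ dz gives (-3*y) dx ∧ dy ∧ dz
  d(y*(2*w - 3*x)) includes (∂/∂w)(y*(2*w - 3*x)) dw = (2*y) dw, which multiplied by dy ∧ dz gives (2*y) dy ∧ dz ∧ dw
  d(2*x*y) includes (∂/∂x)(2*x*y) dx = (2*y) dx, which multiplied by dy ∧ dw gives (2*y) dx ∧ dy ∧ dw
  d(w*(-w + 2*y)) includes (∂/∂y)(w*(-w + 2*y)) dy = (2*w) dy, which multiplied by dz ∧ dw gives (2*w) dy ∧ dz ∧ dw
Collecting like 3-forms: d(omega) = (5*x - 3*y) dx ∧ dy ∧ dz + (-2*x + 2*y) dx ∧ dy ∧ dw + (2*w + 2*y) dy ∧ dz ∧ dw.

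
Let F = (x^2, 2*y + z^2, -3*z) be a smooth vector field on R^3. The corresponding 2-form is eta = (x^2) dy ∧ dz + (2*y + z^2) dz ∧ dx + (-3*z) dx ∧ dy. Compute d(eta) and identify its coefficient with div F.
d(eta) = (2*x - 1) dx ∧ dy ∧ dz; div F = 2*x - 1

For a 2-form in R^3 of the form above, applying d gives a 3-form with coefficient ∂P/∂x + ∂Q/∂y + ∂R/∂z:
  ∂P/∂x = 2*x
  ∂Q/∂y = 2
  ∂R/∂z = -3
Sum = 2*x - 1, which is exactly div F.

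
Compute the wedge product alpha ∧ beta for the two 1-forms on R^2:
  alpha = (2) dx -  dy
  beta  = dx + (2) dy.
alpha ∧ beta = (5) dx ∧ dy

Distribute the wedge, using dx_i ∧ dx_j = -dx_j ∧ dx_i and dx_i ∧ dx_i = 0. For each pair (i, j) with i < j, the coefficient of dx_i ∧ dx_j in alpha ∧ beta is (alpha_i * beta_j - alpha_j * beta_i). Collecting: alpha ∧ beta = (5) dx ∧ dy.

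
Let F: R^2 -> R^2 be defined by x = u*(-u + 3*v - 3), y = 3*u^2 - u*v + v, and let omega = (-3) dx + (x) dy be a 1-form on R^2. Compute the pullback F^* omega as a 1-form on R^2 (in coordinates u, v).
F^* omega = (-6*u^3 + 19*u^2*v - 18*u^2 - 3*u*v^2 + 3*u*v + 6*u - 9*v + 9) du + (u*(u^2 - 3*u*v + 2*u + 3*v - 12)) dv

Using F^*(f dg) = (f ∘ F) d(g ∘ F), substitute each coordinate x_i by F_i(u, v) in f_i, and replace dx_i by d F_i = (∂F_i/∂u) du + (∂F_i/∂v) dv.
  For the x component: f_1(F) = -3; d F_1 = (-2*u + 3*v - 3) du + (3*u) dv
  For the y component: f_2(F) = u*(-u + 3*v - 3); d F_2 = (6*u - v) du + (1 - u) dv
Combining and collecting du, dv coefficients:
  coeff of du: -6*u^3 + 19*u^2*v - 18*u^2 - 3*u*v^2 + 3*u*v + 6*u - 9*v + 9
  coeff of dv: u*(u^2 - 3*u*v + 2*u + 3*v - 12)
F^* omega = (-6*u^3 + 19*u^2*v - 18*u^2 - 3*u*v^2 + 3*u*v + 6*u - 9*v + 9) du + (u*(u^2 - 3*u*v + 2*u + 3*v - 12)) dv.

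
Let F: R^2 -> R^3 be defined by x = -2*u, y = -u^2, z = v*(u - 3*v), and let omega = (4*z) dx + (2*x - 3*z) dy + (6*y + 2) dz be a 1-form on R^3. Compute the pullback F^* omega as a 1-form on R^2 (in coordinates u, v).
F^* omega = (8*u^2 - 18*u*v^2 - 8*u*v + 24*v^2 + 2*v) du + (-6*u^3 + 36*u^2*v + 2*u - 12*v) dv

Using F^*(f dg) = (f ∘ F) d(g ∘ F), substitute each coordinate x_i by F_i(u, v) in f_i, and replace dx_i by d F_i = (∂F_i/∂u) du + (∂F_i/∂v) dv.
  For the x component: f_1(F) = 4*v*(u - 3*v); d F_1 = (-2) du + (0) dv
  For the y component: f_2(F) = -3*u*v - 4*u + 9*v^2; d F_2 = (-2*u) du + (0) dv
  For the z component: f_3(F) = 2 - 6*u^2; d F_3 = (v) du + (u - 6*v) dv
Combining and collecting du, dv coefficients:
  coeff of du: 8*u^2 - 18*u*v^2 - 8*u*v + 24*v^2 + 2*v
  coeff of dv: -6*u^3 + 36*u^2*v + 2*u - 12*v
F^* omega = (8*u^2 - 18*u*v^2 - 8*u*v + 24*v^2 + 2*v) du + (-6*u^3 + 36*u^2*v + 2*u - 12*v) dv.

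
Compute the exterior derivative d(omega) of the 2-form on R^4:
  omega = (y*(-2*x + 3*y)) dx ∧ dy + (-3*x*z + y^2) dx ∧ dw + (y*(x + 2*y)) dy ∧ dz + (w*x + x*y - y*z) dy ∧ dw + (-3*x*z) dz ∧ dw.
d(omega) = (w - y) dx ∧ dy ∧ dw + (3*x - 3*z) dx ∧ dz ∧ dw + (y) dx ∧ dy ∧ dz + (y) dy ∧ dz ∧ dw

For a 2-form omega = sum_{i<j} g_{ij} dx_i ∧ dx_j, the exterior derivative is
  d(omega) = sum_{i<j} d(g_{ij}) ∧ dx_i ∧ dx_j = sum_{i<j, k} (∂g_{ij}/∂x_k) dx_k ∧ dx_i ∧ dx_j.
Expand each term, using dx_k ∧ dx_i ∧ dx_j = sgn(permutation) dx_{(a)} ∧ dx_{(b)} ∧ dx_{(c)} with (a < b < c) sorted:
  d(-3*x*z + y^2) includes (∂/∂y)(-3*x*z + y^2) dy = (2*y) dy, which multiplied by dx ∧ dw gives (-2*y) dx ∧ dy ∧ dw
  d(-3*x*z + y^2) includes (∂/∂z)(-3*x*z + y^2) dz = (-3*x) dz, which multiplied by dx ∧ dw gives (3*x) dx ∧ dz ∧ dw
  d(y*(x + 2*y)) includes (∂/∂x)(y*(x + 2*y)) dx = (y) dx, which multiplied by dy ∧ dz gives (y) dx ∧ dy ∧ dz
  d(w*x + x*y - y*z) includes (∂/∂x)(w*x + x*y - y*z) dx = (w + y) dx, which multiplied by dy ∧ dw gives (w + y) dx ∧ dy ∧ dw
  d(w*x + x*y - y*z) includes (∂/∂z)(w*x + x*y - y*z) dz = (-y) dz, which multiplied by dy ∧ dw gives (y) dy ∧ dz ∧ dw
  d(-3*x*z) includes (∂/∂x)(-3*x*z) dx = (-3*z) dx, which multiplied by dz ∧ dw gives (-3*z) dx ∧ dz ∧ dw
Collecting like 3-forms: d(omega) = (w - y) dx ∧ dy ∧ dw + (3*x - 3*z) dx ∧ dz ∧ dw + (y) dx ∧ dy ∧ dz + (y) dy ∧ dz ∧ dw.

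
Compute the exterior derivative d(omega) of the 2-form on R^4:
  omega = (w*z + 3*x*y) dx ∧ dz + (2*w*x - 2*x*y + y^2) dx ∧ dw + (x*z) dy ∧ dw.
d(omega) = (-3*x) dx ∧ dy ∧ dz + (z) dx ∧ dz ∧ dw + (2*x - 2*y + z) dx ∧ dy ∧ dw + (-x) dy ∧ dz ∧ dw

For a 2-form omega = sum_{i<j} g_{ij} dx_i ∧ dx_j, the exterior derivative is
  d(omega) = sum_{i<j} d(g_{ij}) ∧ dx_i ∧ dx_j = sum_{i<j, k} (∂g_{ij}/∂x_k) dx_k ∧ dx_i ∧ dx_j.
Expand each term, using dx_k ∧ dx_i ∧ dx_j = sgn(permutation) dx_{(a)} ∧ dx_{(b)} ∧ dx_{(c)} with (a < b < c) sorted:
  d(w*z + 3*x*y) includes (∂/∂y)(w*z + 3*x*y) dy = (3*x) dy, which multiplied by dx ∧ dz gives (-3*x) dx ∧ dy ∧ dz
  d(w*z + 3*x*y) includes (∂/∂w)(w*z + 3*x*y) dw = (z) dw, which multiplied by dx ∧ dz gives (z) dx ∧ dz ∧ dw
  d(2*w*x - 2*x*y + y^2) includes (∂/∂y)(2*w*x - 2*x*y + y^2) dy = (-2*x + 2*y) dy, which multiplied by dx ∧ dw gives (2*x - 2*y) dx ∧ dy ∧ dw
  d(x*z) includes (∂/∂x)(x*z) dx = (z) dx, which multiplied by dy ∧ dw gives (z) dx ∧ dy ∧ dw
  d(x*z) includes (∂/∂z)(x*z) dz = (x) dz, which multiplied by dy ∧ dw gives (-x) dy ∧ dz ∧ dw
Collecting like 3-forms: d(omega) = (-3*x) dx ∧ dy ∧ dz + (z) dx ∧ dz ∧ dw + (2*x - 2*y + z) dx ∧ dy ∧ dw + (-x) dy ∧ dz ∧ dw.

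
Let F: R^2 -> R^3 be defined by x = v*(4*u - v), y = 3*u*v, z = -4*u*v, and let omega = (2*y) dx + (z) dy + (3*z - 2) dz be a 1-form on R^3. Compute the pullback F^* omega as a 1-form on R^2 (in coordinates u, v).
F^* omega = (4*v*(15*u*v + 2)) du + (4*u*(15*u*v - 3*v^2 + 2)) dv

Using F^*(f dg) = (f ∘ F) d(g ∘ F), substitute each coordinate x_i by F_i(u, v) in f_i, and replace dx_i by d F_i = (∂F_i/∂u) du + (∂F_i/∂v) dv.
  For the x component: f_1(F) = 6*u*v; d F_1 = (4*v) du + (4*u - 2*v) dv
  For the y component: f_2(F) = -4*u*v; d F_2 = (3*v) du + (3*u) dv
  For the z component: f_3(F) = -12*u*v - 2; d F_3 = (-4*v) du + (-4*u) dv
Combining and collecting du, dv coefficients:
  coeff of du: 4*v*(15*u*v + 2)
  coeff of dv: 4*u*(15*u*v - 3*v^2 + 2)
F^* omega = (4*v*(15*u*v + 2)) du + (4*u*(15*u*v - 3*v^2 + 2)) dv.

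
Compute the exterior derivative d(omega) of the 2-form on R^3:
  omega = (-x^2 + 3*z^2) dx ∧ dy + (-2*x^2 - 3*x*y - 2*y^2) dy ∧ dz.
d(omega) = (-4*x - 3*y + 6*z) dx ∧ dy ∧ dz

For a 2-form omega = sum_{i<j} g_{ij} dx_i ∧ dx_j, the exterior derivative is
  d(omega) = sum_{i<j} d(g_{ij}) ∧ dx_i ∧ dx_j = sum_{i<j, k} (∂g_{ij}/∂x_k) dx_k ∧ dx_i ∧ dx_j.
Expand each term, using dx_k ∧ dx_i ∧ dx_j = sgn(permutation) dx_{(a)} ∧ dx_{(b)} ∧ dx_{(c)} with (a < b < c) sorted:
  d(-x^2 + 3*z^2) includes (∂/∂z)(-x^2 + 3*z^2) dz = (6*z) dz, which multiplied by dx ∧ dy gives (6*z) dx ∧ dy ∧ dz
  d(-2*x^2 - 3*x*y - 2*y^2) includes (∂/∂x)(-2*x^2 - 3*x*y - 2*y^2) dx = (-4*x - 3*y) dx, which multiplied by dy ∧ dz gives (-4*x - 3*y) dx ∧ dy ∧ dz
Collecting like 3-forms: d(omega) = (-4*x - 3*y + 6*z) dx ∧ dy ∧ dz.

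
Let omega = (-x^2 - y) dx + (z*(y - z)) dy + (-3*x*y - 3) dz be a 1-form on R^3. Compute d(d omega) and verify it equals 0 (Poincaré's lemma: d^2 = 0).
d(d omega) = 0

Step 1: d omega = sum_{i<j} (∂f_j/∂x_i - ∂f_i/∂x_j) dx_i ∧ dx_j:
  coeff of dx ∧ dy: 1
  coeff of dx ∧ dz: -3*y
  coeff of dy ∧ dz: -3*x - y + 2*z
Step 2: Apply d again to each 2-form coefficient. The only possible 3-form in R^3 is dx ∧ dy ∧ dz, with coefficient
  ∂(coeff of dy∧dz)/∂x - ∂(coeff of dx∧dz)/∂y + ∂(coeff of dx∧dy)/∂z
  = ∂/∂x (-3*x - y + 2*z) - ∂/∂y (-3*y) + ∂/∂z (1).
Each of these terms simplifies to sums of mixed partials that cancel in pairs. The result is 0 (by equality of mixed partials for smooth functions — Schwarz / Clairaut).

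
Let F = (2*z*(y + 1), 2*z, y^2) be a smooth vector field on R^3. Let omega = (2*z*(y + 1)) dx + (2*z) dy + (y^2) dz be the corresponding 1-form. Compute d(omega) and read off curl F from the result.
d(omega) = (2*y - 2) dy ∧ dz + (2*y + 2) dz ∧ dx + (-2*z) dx ∧ dy; curl F = (2*y - 2, 2*y + 2, -2*z)

d omega = sum_{i<j} (∂f_j/∂x_i - ∂f_i/∂x_j) dx_i ∧ dx_j. Under the identification (dy ∧ dz, dz ∧ dx, dx ∧ dy) ↔ (e_x, e_y, e_z), the coefficients are exactly the components of curl F. Compute:
  ∂R/∂y - ∂Q/∂z = (2*y) - (2) = 2*y - 2
  ∂P/∂z - ∂R/∂x = (2*y + 2) - (0) = 2*y + 2
  ∂Q/∂x - ∂P/∂y = (0) - (2*z) = -2*z.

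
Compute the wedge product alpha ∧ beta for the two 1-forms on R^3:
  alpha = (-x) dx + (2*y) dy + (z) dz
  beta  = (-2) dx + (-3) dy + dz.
alpha ∧ beta = (3*x + 4*y) dx ∧ dy + (-x + 2*z) dx ∧ dz + (2*y + 3*z) dy ∧ dz

Distribute the wedge, using dx_i ∧ dx_j = -dx_j ∧ dx_i and dx_i ∧ dx_i = 0. For each pair (i, j) with i < j, the coefficient of dx_i ∧ dx_j in alpha ∧ beta is (alpha_i * beta_j - alpha_j * beta_i). Collecting: alpha ∧ beta = (3*x + 4*y) dx ∧ dy + (-x + 2*z) dx ∧ dz + (2*y + 3*z) dy ∧ dz.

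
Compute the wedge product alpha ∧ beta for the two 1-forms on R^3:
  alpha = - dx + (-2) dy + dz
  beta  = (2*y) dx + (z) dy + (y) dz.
alpha ∧ beta = (4*y - z) dx ∧ dy + (-3*y) dx ∧ dz + (-2*y - z) dy ∧ dz

Distribute the wedge, using dx_i ∧ dx_j = -dx_j ∧ dx_i and dx_i ∧ dx_i = 0. For each pair (i, j) with i < j, the coefficient of dx_i ∧ dx_j in alpha ∧ beta is (alpha_i * beta_j - alpha_j * beta_i). Collecting: alpha ∧ beta = (4*y - z) dx ∧ dy + (-3*y) dx ∧ dz + (-2*y - z) dy ∧ dz.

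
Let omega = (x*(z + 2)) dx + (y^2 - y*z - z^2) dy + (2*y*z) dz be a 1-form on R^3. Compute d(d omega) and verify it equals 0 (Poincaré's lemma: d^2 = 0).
d(d omega) = 0

Step 1: d omega = sum_{i<j} (∂f_j/∂x_i - ∂f_i/∂x_j) dx_i ∧ dx_j:
  coeff of dx ∧ dy: 0
  coeff of dx ∧ dz: -x
  coeff of dy ∧ dz: y + 4*z
Step 2: Apply d again to each 2-form coefficient. The only possible 3-form in R^3 is dx ∧ dy ∧ dz, with coefficient
  ∂(coeff of dy∧dz)/∂x - ∂(coeff of dx∧dz)/∂y + ∂(coeff of dx∧dy)/∂z
  = ∂/∂x (y + 4*z) - ∂/∂y (-x) + ∂/∂z (0).
Each of these terms simplifies to sums of mixed partials that cancel in pairs. The result is 0 (by equality of mixed partials for smooth functions — Schwarz / Clairaut).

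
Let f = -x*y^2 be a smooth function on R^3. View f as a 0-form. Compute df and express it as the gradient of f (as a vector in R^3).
df = (-y^2) dx + (-2*x*y) dy + (0) dz; grad f = (-y^2, -2*x*y, 0)

For a 0-form f, d f = (∂f/∂x) dx + (∂f/∂y) dy + (∂f/∂z) dz. The components of the vector representation are exactly the entries of grad f in Cartesian coordinates:
  ∂f/∂x = -y^2
  ∂f/∂y = -2*x*y
  ∂f/∂z = 0.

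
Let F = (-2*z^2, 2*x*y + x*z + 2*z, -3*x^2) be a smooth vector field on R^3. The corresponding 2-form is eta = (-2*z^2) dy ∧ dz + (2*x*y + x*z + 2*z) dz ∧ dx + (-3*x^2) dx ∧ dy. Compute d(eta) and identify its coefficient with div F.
d(eta) = (2*x) dx ∧ dy ∧ dz; div F = 2*x

For a 2-form in R^3 of the form above, applying d gives a 3-form with coefficient ∂P/∂x + ∂Q/∂y + ∂R/∂z:
  ∂P/∂x = 0
  ∂Q/∂y = 2*x
  ∂R/∂z = 0
Sum = 2*x, which is exactly div F.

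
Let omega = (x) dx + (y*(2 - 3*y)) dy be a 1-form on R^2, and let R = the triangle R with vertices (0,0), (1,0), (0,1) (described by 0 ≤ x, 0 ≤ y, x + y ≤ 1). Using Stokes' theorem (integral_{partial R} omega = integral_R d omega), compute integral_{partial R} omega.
integral_(partial R) omega = 0

Stokes: integral_partial_R omega = integral_R d omega with d omega = (∂Q/∂x - ∂P/∂y) dx ∧ dy.
  ∂Q/∂x = 0
  ∂P/∂y = 0
  integrand = ∂Q/∂x - ∂P/∂y = 0.
Integrating over R: integral_0^1 integral_0^{1-x} (0) dy dx = 0.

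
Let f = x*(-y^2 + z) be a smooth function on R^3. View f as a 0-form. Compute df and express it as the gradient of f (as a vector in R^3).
df = (-y^2 + z) dx + (-2*x*y) dy + (x) dz; grad f = (-y^2 + z, -2*x*y, x)

For a 0-form f, d f = (∂f/∂x) dx + (∂f/∂y) dy + (∂f/∂z) dz. The components of the vector representation are exactly the entries of grad f in Cartesian coordinates:
  ∂f/∂x = -y^2 + z
  ∂f/∂y = -2*x*y
  ∂f/∂z = x.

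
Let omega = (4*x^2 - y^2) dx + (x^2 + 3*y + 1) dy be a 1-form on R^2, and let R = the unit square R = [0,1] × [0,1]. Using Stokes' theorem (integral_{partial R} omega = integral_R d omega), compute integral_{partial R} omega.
integral_(partial R) omega = 2

Stokes: integral_partial_R omega = integral_R d omega with d omega = (∂Q/∂x - ∂P/∂y) dx ∧ dy.
  ∂Q/∂x = 2*x
  ∂P/∂y = -2*y
  integrand = ∂Q/∂x - ∂P/∂y = 2*x + 2*y.
Integrating over R: integral_0^1 integral_0^1 (2*x + 2*y) dx dy = 2.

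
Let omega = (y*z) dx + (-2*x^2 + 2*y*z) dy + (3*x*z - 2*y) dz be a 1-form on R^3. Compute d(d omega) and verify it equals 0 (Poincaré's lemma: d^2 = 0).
d(d omega) = 0

Step 1: d omega = sum_{i<j} (∂f_j/∂x_i - ∂f_i/∂x_j) dx_i ∧ dx_j:
  coeff of dx ∧ dy: -4*x - z
  coeff of dx ∧ dz: -y + 3*z
  coeff of dy ∧ dz: -2*y - 2
Step 2: Apply d again to each 2-form coefficient. The only possible 3-form in R^3 is dx ∧ dy ∧ dz, with coefficient
  ∂(coeff of dy∧dz)/∂x - ∂(coeff of dx∧dz)/∂y + ∂(coeff of dx∧dy)/∂z
  = ∂/∂x (-2*y - 2) - ∂/∂y (-y + 3*z) + ∂/∂z (-4*x - z).
Each of these terms simplifies to sums of mixed partials that cancel in pairs. The result is 0 (by equality of mixed partials for smooth functions — Schwarz / Clairaut).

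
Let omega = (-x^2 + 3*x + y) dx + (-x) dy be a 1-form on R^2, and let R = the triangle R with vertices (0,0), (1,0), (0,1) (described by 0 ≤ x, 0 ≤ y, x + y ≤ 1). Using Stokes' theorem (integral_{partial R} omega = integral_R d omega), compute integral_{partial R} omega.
integral_(partial R) omega = -1

Stokes: integral_partial_R omega = integral_R d omega with d omega = (∂Q/∂x - ∂P/∂y) dx ∧ dy.
  ∂Q/∂x = -1
  ∂P/∂y = 1
  integrand = ∂Q/∂x - ∂P/∂y = -2.
Integrating over R: integral_0^1 integral_0^{1-x} (-2) dy dx = -1.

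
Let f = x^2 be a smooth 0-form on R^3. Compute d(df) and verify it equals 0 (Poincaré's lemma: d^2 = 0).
d(df) = 0

Step 1: df = sum_i (∂f/∂x_i) dx_i = (2*x) dx + (0) dy + (0) dz.
Step 2: Apply d again. Using the 1-form formula, the coefficient of dx ∧ dy in d(df) is ∂^2 f/∂x ∂y - ∂^2 f/∂y ∂x = (0) - (0) = 0 (equality of mixed partials for smooth f).
Similarly for dx ∧ dz and dy ∧ dz — all coefficients vanish. So d(df) = 0.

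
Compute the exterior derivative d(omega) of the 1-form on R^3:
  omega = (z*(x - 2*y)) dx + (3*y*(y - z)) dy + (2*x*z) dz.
d(omega) = (2*z) dx ∧ dy + (-x + 2*y + 2*z) dx ∧ dz + (3*y) dy ∧ dz

For a 1-form omega = sum_i f_i dx_i, the exterior derivative is
  d(omega) = sum_{i < j} (∂f_j/∂x_i - ∂f_i/∂x_j) dx_i ∧ dx_j.
  coefficient of dx ∧ dy: ∂f_2/∂x - ∂f_1/∂y = ∂(3*y*(y - z))/∂x - ∂(z*(x - 2*y))/∂y = 2*z
  coefficient of dx ∧ dz: ∂f_3/∂x - ∂f_1/∂z = ∂(2*x*z)/∂x - ∂(z*(x - 2*y))/∂z = -x + 2*y + 2*z
  coefficient of dy ∧ dz: ∂f_3/∂y - ∂f_2/∂z = ∂(2*x*z)/∂y - ∂(3*y*(y - z))/∂z = 3*y
Assembling: d(omega) = (2*z) dx ∧ dy + (-x + 2*y + 2*z) dx ∧ dz + (3*y) dy ∧ dz.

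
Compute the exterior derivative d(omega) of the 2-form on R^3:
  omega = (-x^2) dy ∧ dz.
d(omega) = (-2*x) dx ∧ dy ∧ dz

For a 2-form omega = sum_{i<j} g_{ij} dx_i ∧ dx_j, the exterior derivative is
  d(omega) = sum_{i<j} d(g_{ij}) ∧ dx_i ∧ dx_j = sum_{i<j, k} (∂g_{ij}/∂x_k) dx_k ∧ dx_i ∧ dx_j.
Expand each term, using dx_k ∧ dx_i ∧ dx_j = sgn(permutation) dx_{(a)} ∧ dx_{(b)} ∧ dx_{(c)} with (a < b < c) sorted:
  d(-x^2) includes (∂/∂x)(-x^2) dx = (-2*x) dx, which multiplied by dy ∧ dz gives (-2*x) dx ∧ dy ∧ dz
Collecting like 3-forms: d(omega) = (-2*x) dx ∧ dy ∧ dz.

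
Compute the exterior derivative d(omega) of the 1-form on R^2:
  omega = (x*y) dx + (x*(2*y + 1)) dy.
d(omega) = (-x + 2*y + 1) dx ∧ dy

For a 1-form omega = sum_i f_i dx_i, the exterior derivative is
  d(omega) = sum_{i < j} (∂f_j/∂x_i - ∂f_i/∂x_j) dx_i ∧ dx_j.
  coefficient of dx ∧ dy: ∂f_2/∂x - ∂f_1/∂y = ∂(x*(2*y + 1))/∂x - ∂(x*y)/∂y = -x + 2*y + 1
Assembling: d(omega) = (-x + 2*y + 1) dx ∧ dy.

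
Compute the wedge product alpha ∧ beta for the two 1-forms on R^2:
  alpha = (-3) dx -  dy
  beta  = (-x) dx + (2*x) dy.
alpha ∧ beta = (-7*x) dx ∧ dy

Distribute the wedge, using dx_i ∧ dx_j = -dx_j ∧ dx_i and dx_i ∧ dx_i = 0. For each pair (i, j) with i < j, the coefficient of dx_i ∧ dx_j in alpha ∧ beta is (alpha_i * beta_j - alpha_j * beta_i). Collecting: alpha ∧ beta = (-7*x) dx ∧ dy.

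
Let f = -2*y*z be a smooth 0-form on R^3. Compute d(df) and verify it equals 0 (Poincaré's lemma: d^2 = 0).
d(df) = 0

Step 1: df = sum_i (∂f/∂x_i) dx_i = (0) dx + (-2*z) dy + (-2*y) dz.
Step 2: Apply d again. Using the 1-form formula, the coefficient of dx ∧ dy in d(df) is ∂^2 f/∂x ∂y - ∂^2 f/∂y ∂x = (0) - (0) = 0 (equality of mixed partials for smooth f).
Similarly for dx ∧ dz and dy ∧ dz — all coefficients vanish. So d(df) = 0.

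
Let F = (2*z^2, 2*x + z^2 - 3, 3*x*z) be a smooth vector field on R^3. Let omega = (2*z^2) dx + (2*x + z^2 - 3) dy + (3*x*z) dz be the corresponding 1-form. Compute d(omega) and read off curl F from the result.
d(omega) = (-2*z) dy ∧ dz + (z) dz ∧ dx + (2) dx ∧ dy; curl F = (-2*z, z, 2)

d omega = sum_{i<j} (∂f_j/∂x_i - ∂f_i/∂x_j) dx_i ∧ dx_j. Under the identification (dy ∧ dz, dz ∧ dx, dx ∧ dy) ↔ (e_x, e_y, e_z), the coefficients are exactly the components of curl F. Compute:
  ∂R/∂y - ∂Q/∂z = (0) - (2*z) = -2*z
  ∂P/∂z - ∂R/∂x = (4*z) - (3*z) = z
  ∂Q/∂x - ∂P/∂y = (2) - (0) = 2.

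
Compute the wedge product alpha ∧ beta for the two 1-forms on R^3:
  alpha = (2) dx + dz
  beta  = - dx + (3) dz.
alpha ∧ beta = (7) dx ∧ dz

Distribute the wedge, using dx_i ∧ dx_j = -dx_j ∧ dx_i and dx_i ∧ dx_i = 0. For each pair (i, j) with i < j, the coefficient of dx_i ∧ dx_j in alpha ∧ beta is (alpha_i * beta_j - alpha_j * beta_i). Collecting: alpha ∧ beta = (7) dx ∧ dz.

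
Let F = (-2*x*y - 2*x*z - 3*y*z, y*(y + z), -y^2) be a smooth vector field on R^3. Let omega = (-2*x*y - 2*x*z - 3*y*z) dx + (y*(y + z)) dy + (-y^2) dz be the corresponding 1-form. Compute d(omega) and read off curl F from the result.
d(omega) = (-3*y) dy ∧ dz + (-2*x - 3*y) dz ∧ dx + (2*x + 3*z) dx ∧ dy; curl F = (-3*y, -2*x - 3*y, 2*x + 3*z)

d omega = sum_{i<j} (∂f_j/∂x_i - ∂f_i/∂x_j) dx_i ∧ dx_j. Under the identification (dy ∧ dz, dz ∧ dx, dx ∧ dy) ↔ (e_x, e_y, e_z), the coefficients are exactly the components of curl F. Compute:
  ∂R/∂y - ∂Q/∂z = (-2*y) - (y) = -3*y
  ∂P/∂z - ∂R/∂x = (-2*x - 3*y) - (0) = -2*x - 3*y
  ∂Q/∂x - ∂P/∂y = (0) - (-2*x - 3*z) = 2*x + 3*z.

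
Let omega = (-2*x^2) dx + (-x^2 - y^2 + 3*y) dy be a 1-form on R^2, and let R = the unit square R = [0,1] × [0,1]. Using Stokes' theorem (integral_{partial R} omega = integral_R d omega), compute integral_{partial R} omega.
integral_(partial R) omega = -1

Stokes: integral_partial_R omega = integral_R d omega with d omega = (∂Q/∂x - ∂P/∂y) dx ∧ dy.
  ∂Q/∂x = -2*x
  ∂P/∂y = 0
  integrand = ∂Q/∂x - ∂P/∂y = -2*x.
Integrating over R: integral_0^1 integral_0^1 (-2*x) dx dy = -1.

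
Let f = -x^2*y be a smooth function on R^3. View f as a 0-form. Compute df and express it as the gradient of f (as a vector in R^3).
df = (-2*x*y) dx + (-x^2) dy + (0) dz; grad f = (-2*x*y, -x^2, 0)

For a 0-form f, d f = (∂f/∂x) dx + (∂f/∂y) dy + (∂f/∂z) dz. The components of the vector representation are exactly the entries of grad f in Cartesian coordinates:
  ∂f/∂x = -2*x*y
  ∂f/∂y = -x^2
  ∂f/∂z = 0.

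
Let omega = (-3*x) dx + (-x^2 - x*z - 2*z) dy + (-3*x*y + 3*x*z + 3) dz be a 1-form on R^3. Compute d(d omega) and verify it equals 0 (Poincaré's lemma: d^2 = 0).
d(d omega) = 0

Step 1: d omega = sum_{i<j} (∂f_j/∂x_i - ∂f_i/∂x_j) dx_i ∧ dx_j:
  coeff of dx ∧ dy: -2*x - z
  coeff of dx ∧ dz: -3*y + 3*z
  coeff of dy ∧ dz: 2 - 2*x
Step 2: Apply d again to each 2-form coefficient. The only possible 3-form in R^3 is dx ∧ dy ∧ dz, with coefficient
  ∂(coeff of dy∧dz)/∂x - ∂(coeff of dx∧dz)/∂y + ∂(coeff of dx∧dy)/∂z
  = ∂/∂x (2 - 2*x) - ∂/∂y (-3*y + 3*z) + ∂/∂z (-2*x - z).
Each of these terms simplifies to sums of mixed partials that cancel in pairs. The result is 0 (by equality of mixed partials for smooth functions — Schwarz / Clairaut).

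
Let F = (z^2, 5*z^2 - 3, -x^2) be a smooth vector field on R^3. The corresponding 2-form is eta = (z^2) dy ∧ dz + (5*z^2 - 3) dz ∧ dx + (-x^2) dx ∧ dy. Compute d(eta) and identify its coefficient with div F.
d(eta) = (0) dx ∧ dy ∧ dz; div F = 0

For a 2-form in R^3 of the form above, applying d gives a 3-form with coefficient ∂P/∂x + ∂Q/∂y + ∂R/∂z:
  ∂P/∂x = 0
  ∂Q/∂y = 0
  ∂R/∂z = 0
Sum = 0, which is exactly div F.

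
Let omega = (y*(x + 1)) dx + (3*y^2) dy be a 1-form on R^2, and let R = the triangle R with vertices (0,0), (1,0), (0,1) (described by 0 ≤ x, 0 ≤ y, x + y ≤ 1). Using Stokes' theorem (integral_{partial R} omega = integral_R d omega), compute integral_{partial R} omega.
integral_(partial R) omega = -2/3

Stokes: integral_partial_R omega = integral_R d omega with d omega = (∂Q/∂x - ∂P/∂y) dx ∧ dy.
  ∂Q/∂x = 0
  ∂P/∂y = x + 1
  integrand = ∂Q/∂x - ∂P/∂y = -x - 1.
Integrating over R: integral_0^1 integral_0^{1-x} (-x - 1) dy dx = -2/3.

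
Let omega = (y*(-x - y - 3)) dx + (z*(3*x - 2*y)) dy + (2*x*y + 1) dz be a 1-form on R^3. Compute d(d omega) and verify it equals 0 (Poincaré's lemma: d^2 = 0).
d(d omega) = 0

Step 1: d omega = sum_{i<j} (∂f_j/∂x_i - ∂f_i/∂x_j) dx_i ∧ dx_j:
  coeff of dx ∧ dy: x + 2*y + 3*z + 3
  coeff of dx ∧ dz: 2*y
  coeff of dy ∧ dz: -x + 2*y
Step 2: Apply d again to each 2-form coefficient. The only possible 3-form in R^3 is dx ∧ dy ∧ dz, with coefficient
  ∂(coeff of dy∧dz)/∂x - ∂(coeff of dx∧dz)/∂y + ∂(coeff of dx∧dy)/∂z
  = ∂/∂x (-x + 2*y) - ∂/∂y (2*y) + ∂/∂z (x + 2*y + 3*z + 3).
Each of these terms simplifies to sums of mixed partials that cancel in pairs. The result is 0 (by equality of mixed partials for smooth functions — Schwarz / Clairaut).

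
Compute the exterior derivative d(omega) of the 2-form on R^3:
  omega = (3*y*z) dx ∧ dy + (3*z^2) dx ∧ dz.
d(omega) = (3*y) dx ∧ dy ∧ dz

For a 2-form omega = sum_{i<j} g_{ij} dx_i ∧ dx_j, the exterior derivative is
  d(omega) = sum_{i<j} d(g_{ij}) ∧ dx_i ∧ dx_j = sum_{i<j, k} (∂g_{ij}/∂x_k) dx_k ∧ dx_i ∧ dx_j.
Expand each term, using dx_k ∧ dx_i ∧ dx_j = sgn(permutation) dx_{(a)} ∧ dx_{(b)} ∧ dx_{(c)} with (a < b < c) sorted:
  d(3*y*z) includes (∂/∂z)(3*y*z) dz = (3*y) dz, which multiplied by dx ∧ dy gives (3*y) dx ∧ dy ∧ dz
Collecting like 3-forms: d(omega) = (3*y) dx ∧ dy ∧ dz.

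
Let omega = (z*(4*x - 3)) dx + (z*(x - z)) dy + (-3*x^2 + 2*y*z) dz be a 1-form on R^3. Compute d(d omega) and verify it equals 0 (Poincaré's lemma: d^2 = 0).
d(d omega) = 0

Step 1: d omega = sum_{i<j} (∂f_j/∂x_i - ∂f_i/∂x_j) dx_i ∧ dx_j:
  coeff of dx ∧ dy: z
  coeff of dx ∧ dz: 3 - 10*x
  coeff of dy ∧ dz: -x + 4*z
Step 2: Apply d again to each 2-form coefficient. The only possible 3-form in R^3 is dx ∧ dy ∧ dz, with coefficient
  ∂(coeff of dy∧dz)/∂x - ∂(coeff of dx∧dz)/∂y + ∂(coeff of dx∧dy)/∂z
  = ∂/∂x (-x + 4*z) - ∂/∂y (3 - 10*x) + ∂/∂z (z).
Each of these terms simplifies to sums of mixed partials that cancel in pairs. The result is 0 (by equality of mixed partials for smooth functions — Schwarz / Clairaut).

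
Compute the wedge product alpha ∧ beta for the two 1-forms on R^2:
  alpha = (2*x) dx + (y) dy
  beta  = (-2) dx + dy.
alpha ∧ beta = (2*x + 2*y) dx ∧ dy

Distribute the wedge, using dx_i ∧ dx_j = -dx_j ∧ dx_i and dx_i ∧ dx_i = 0. For each pair (i, j) with i < j, the coefficient of dx_i ∧ dx_j in alpha ∧ beta is (alpha_i * beta_j - alpha_j * beta_i). Collecting: alpha ∧ beta = (2*x + 2*y) dx ∧ dy.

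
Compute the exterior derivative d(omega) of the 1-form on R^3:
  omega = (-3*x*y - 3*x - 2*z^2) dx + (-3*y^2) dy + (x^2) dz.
d(omega) = (3*x) dx ∧ dy + (2*x + 4*z) dx ∧ dz

For a 1-form omega = sum_i f_i dx_i, the exterior derivative is
  d(omega) = sum_{i < j} (∂f_j/∂x_i - ∂f_i/∂x_j) dx_i ∧ dx_j.
  coefficient of dx ∧ dy: ∂f_2/∂x - ∂f_1/∂y = ∂(-3*y^2)/∂x - ∂(-3*x*y - 3*x - 2*z^2)/∂y = 3*x
  coefficient of dx ∧ dz: ∂f_3/∂x - ∂f_1/∂z = ∂(x^2)/∂x - ∂(-3*x*y - 3*x - 2*z^2)/∂z = 2*x + 4*z
Assembling: d(omega) = (3*x) dx ∧ dy + (2*x + 4*z) dx ∧ dz.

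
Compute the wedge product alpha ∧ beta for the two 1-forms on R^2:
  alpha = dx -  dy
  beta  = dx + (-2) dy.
alpha ∧ beta = (-1) dx ∧ dy

Distribute the wedge, using dx_i ∧ dx_j = -dx_j ∧ dx_i and dx_i ∧ dx_i = 0. For each pair (i, j) with i < j, the coefficient of dx_i ∧ dx_j in alpha ∧ beta is (alpha_i * beta_j - alpha_j * beta_i). Collecting: alpha ∧ beta = (-1) dx ∧ dy.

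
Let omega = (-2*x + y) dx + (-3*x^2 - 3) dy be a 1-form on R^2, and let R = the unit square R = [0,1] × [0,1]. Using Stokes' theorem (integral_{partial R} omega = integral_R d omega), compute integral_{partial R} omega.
integral_(partial R) omega = -4

Stokes: integral_partial_R omega = integral_R d omega with d omega = (∂Q/∂x - ∂P/∂y) dx ∧ dy.
  ∂Q/∂x = -6*x
  ∂P/∂y = 1
  integrand = ∂Q/∂x - ∂P/∂y = -6*x - 1.
Integrating over R: integral_0^1 integral_0^1 (-6*x - 1) dx dy = -4.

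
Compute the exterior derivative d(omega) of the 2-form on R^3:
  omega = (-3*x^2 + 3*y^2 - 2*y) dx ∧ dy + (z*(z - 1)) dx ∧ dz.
d(omega) = 0

For a 2-form omega = sum_{i<j} g_{ij} dx_i ∧ dx_j, the exterior derivative is
  d(omega) = sum_{i<j} d(g_{ij}) ∧ dx_i ∧ dx_j = sum_{i<j, k} (∂g_{ij}/∂x_k) dx_k ∧ dx_i ∧ dx_j.
Expand each term, using dx_k ∧ dx_i ∧ dx_j = sgn(permutation) dx_{(a)} ∧ dx_{(b)} ∧ dx_{(c)} with (a < b < c) sorted:

Collecting like 3-forms: d(omega) = 0.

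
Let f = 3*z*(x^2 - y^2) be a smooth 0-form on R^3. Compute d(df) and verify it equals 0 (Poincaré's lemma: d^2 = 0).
d(df) = 0

Step 1: df = sum_i (∂f/∂x_i) dx_i = (6*x*z) dx + (-6*y*z) dy + (3*x^2 - 3*y^2) dz.
Step 2: Apply d again. Using the 1-form formula, the coefficient of dx ∧ dy in d(df) is ∂^2 f/∂x ∂y - ∂^2 f/∂y ∂x = (0) - (0) = 0 (equality of mixed partials for smooth f).
Similarly for dx ∧ dz and dy ∧ dz — all coefficients vanish. So d(df) = 0.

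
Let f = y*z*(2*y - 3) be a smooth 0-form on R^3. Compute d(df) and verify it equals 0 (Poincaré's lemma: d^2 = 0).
d(df) = 0

Step 1: df = sum_i (∂f/∂x_i) dx_i = (0) dx + (z*(4*y - 3)) dy + (y*(2*y - 3)) dz.
Step 2: Apply d again. Using the 1-form formula, the coefficient of dx ∧ dy in d(df) is ∂^2 f/∂x ∂y - ∂^2 f/∂y ∂x = (0) - (0) = 0 (equality of mixed partials for smooth f).
Similarly for dx ∧ dz and dy ∧ dz — all coefficients vanish. So d(df) = 0.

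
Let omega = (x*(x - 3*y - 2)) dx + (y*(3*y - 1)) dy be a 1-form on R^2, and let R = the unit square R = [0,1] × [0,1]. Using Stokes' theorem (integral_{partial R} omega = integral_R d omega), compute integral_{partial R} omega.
integral_(partial R) omega = 3/2

Stokes: integral_partial_R omega = integral_R d omega with d omega = (∂Q/∂x - ∂P/∂y) dx ∧ dy.
  ∂Q/∂x = 0
  ∂P/∂y = -3*x
  integrand = ∂Q/∂x - ∂P/∂y = 3*x.
Integrating over R: integral_0^1 integral_0^1 (3*x) dx dy = 3/2.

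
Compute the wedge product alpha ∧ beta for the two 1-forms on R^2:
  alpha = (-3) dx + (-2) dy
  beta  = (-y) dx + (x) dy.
alpha ∧ beta = (-3*x - 2*y) dx ∧ dy

Distribute the wedge, using dx_i ∧ dx_j = -dx_j ∧ dx_i and dx_i ∧ dx_i = 0. For each pair (i, j) with i < j, the coefficient of dx_i ∧ dx_j in alpha ∧ beta is (alpha_i * beta_j - alpha_j * beta_i). Collecting: alpha ∧ beta = (-3*x - 2*y) dx ∧ dy.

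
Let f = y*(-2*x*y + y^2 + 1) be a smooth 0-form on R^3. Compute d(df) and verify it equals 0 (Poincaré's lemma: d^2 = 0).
d(df) = 0

Step 1: df = sum_i (∂f/∂x_i) dx_i = (-2*y^2) dx + (-4*x*y + 3*y^2 + 1) dy + (0) dz.
Step 2: Apply d again. Using the 1-form formula, the coefficient of dx ∧ dy in d(df) is ∂^2 f/∂x ∂y - ∂^2 f/∂y ∂x = (-4*y) - (-4*y) = 0 (equality of mixed partials for smooth f).
Similarly for dx ∧ dz and dy ∧ dz — all coefficients vanish. So d(df) = 0.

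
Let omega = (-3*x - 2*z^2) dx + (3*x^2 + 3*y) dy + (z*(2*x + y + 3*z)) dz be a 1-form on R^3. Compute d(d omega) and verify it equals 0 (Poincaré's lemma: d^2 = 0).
d(d omega) = 0

Step 1: d omega = sum_{i<j} (∂f_j/∂x_i - ∂f_i/∂x_j) dx_i ∧ dx_j:
  coeff of dx ∧ dy: 6*x
  coeff of dx ∧ dz: 6*z
  coeff of dy ∧ dz: z
Step 2: Apply d again to each 2-form coefficient. The only possible 3-form in R^3 is dx ∧ dy ∧ dz, with coefficient
  ∂(coeff of dy∧dz)/∂x - ∂(coeff of dx∧dz)/∂y + ∂(coeff of dx∧dy)/∂z
  = ∂/∂x (z) - ∂/∂y (6*z) + ∂/∂z (6*x).
Each of these terms simplifies to sums of mixed partials that cancel in pairs. The result is 0 (by equality of mixed partials for smooth functions — Schwarz / Clairaut).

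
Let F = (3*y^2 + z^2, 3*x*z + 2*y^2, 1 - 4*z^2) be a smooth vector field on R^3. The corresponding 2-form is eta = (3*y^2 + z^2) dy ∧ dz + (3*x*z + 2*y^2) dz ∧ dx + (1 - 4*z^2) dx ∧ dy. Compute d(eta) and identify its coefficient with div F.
d(eta) = (4*y - 8*z) dx ∧ dy ∧ dz; div F = 4*y - 8*z

For a 2-form in R^3 of the form above, applying d gives a 3-form with coefficient ∂P/∂x + ∂Q/∂y + ∂R/∂z:
  ∂P/∂x = 0
  ∂Q/∂y = 4*y
  ∂R/∂z = -8*z
Sum = 4*y - 8*z, which is exactly div F.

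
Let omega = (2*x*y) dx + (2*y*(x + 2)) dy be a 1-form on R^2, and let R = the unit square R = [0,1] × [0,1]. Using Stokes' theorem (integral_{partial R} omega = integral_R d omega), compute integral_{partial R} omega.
integral_(partial R) omega = 0

Stokes: integral_partial_R omega = integral_R d omega with d omega = (∂Q/∂x - ∂P/∂y) dx ∧ dy.
  ∂Q/∂x = 2*y
  ∂P/∂y = 2*x
  integrand = ∂Q/∂x - ∂P/∂y = -2*x + 2*y.
Integrating over R: integral_0^1 integral_0^1 (-2*x + 2*y) dx dy = 0.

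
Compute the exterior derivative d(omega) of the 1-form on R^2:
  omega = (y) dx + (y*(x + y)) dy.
d(omega) = (y - 1) dx ∧ dy

For a 1-form omega = sum_i f_i dx_i, the exterior derivative is
  d(omega) = sum_{i < j} (∂f_j/∂x_i - ∂f_i/∂x_j) dx_i ∧ dx_j.
  coefficient of dx ∧ dy: ∂f_2/∂x - ∂f_1/∂y = ∂(y*(x + y))/∂x - ∂(y)/∂y = y - 1
Assembling: d(omega) = (y - 1) dx ∧ dy.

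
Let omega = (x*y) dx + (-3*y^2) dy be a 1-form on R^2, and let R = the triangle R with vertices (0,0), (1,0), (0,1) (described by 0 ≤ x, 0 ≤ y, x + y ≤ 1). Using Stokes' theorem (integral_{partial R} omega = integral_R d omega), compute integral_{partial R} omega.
integral_(partial R) omega = -1/6

Stokes: integral_partial_R omega = integral_R d omega with d omega = (∂Q/∂x - ∂P/∂y) dx ∧ dy.
  ∂Q/∂x = 0
  ∂P/∂y = x
  integrand = ∂Q/∂x - ∂P/∂y = -x.
Integrating over R: integral_0^1 integral_0^{1-x} (-x) dy dx = -1/6.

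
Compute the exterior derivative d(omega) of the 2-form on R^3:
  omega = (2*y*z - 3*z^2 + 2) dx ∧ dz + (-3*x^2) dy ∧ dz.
d(omega) = (-6*x - 2*z) dx ∧ dy ∧ dz

For a 2-form omega = sum_{i<j} g_{ij} dx_i ∧ dx_j, the exterior derivative is
  d(omega) = sum_{i<j} d(g_{ij}) ∧ dx_i ∧ dx_j = sum_{i<j, k} (∂g_{ij}/∂x_k) dx_k ∧ dx_i ∧ dx_j.
Expand each term, using dx_k ∧ dx_i ∧ dx_j = sgn(permutation) dx_{(a)} ∧ dx_{(b)} ∧ dx_{(c)} with (a < b < c) sorted:
  d(2*y*z - 3*z^2 + 2) includes (∂/∂y)(2*y*z - 3*z^2 + 2) dy = (2*z) dy, which multiplied by dx ∧ dz gives (-2*z) dx ∧ dy ∧ dz
  d(-3*x^2) includes (∂/∂x)(-3*x^2) dx = (-6*x) dx, which multiplied by dy ∧ dz gives (-6*x) dx ∧ dy ∧ dz
Collecting like 3-forms: d(omega) = (-6*x - 2*z) dx ∧ dy ∧ dz.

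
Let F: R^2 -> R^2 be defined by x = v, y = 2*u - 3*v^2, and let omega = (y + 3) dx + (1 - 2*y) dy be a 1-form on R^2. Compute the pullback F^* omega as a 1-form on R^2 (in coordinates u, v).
F^* omega = (-8*u + 12*v^2 + 2) du + (24*u*v + 2*u - 36*v^3 - 3*v^2 - 6*v + 3) dv

Using F^*(f dg) = (f ∘ F) d(g ∘ F), substitute each coordinate x_i by F_i(u, v) in f_i, and replace dx_i by d F_i = (∂F_i/∂u) du + (∂F_i/∂v) dv.
  For the x component: f_1(F) = 2*u - 3*v^2 + 3; d F_1 = (0) du + (1) dv
  For the y component: f_2(F) = -4*u + 6*v^2 + 1; d F_2 = (2) du + (-6*v) dv
Combining and collecting du, dv coefficients:
  coeff of du: -8*u + 12*v^2 + 2
  coeff of dv: 24*u*v + 2*u - 36*v^3 - 3*v^2 - 6*v + 3
F^* omega = (-8*u + 12*v^2 + 2) du + (24*u*v + 2*u - 36*v^3 - 3*v^2 - 6*v + 3) dv.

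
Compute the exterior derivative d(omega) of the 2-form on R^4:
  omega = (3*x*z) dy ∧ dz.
d(omega) = (3*z) dx ∧ dy ∧ dz

For a 2-form omega = sum_{i<j} g_{ij} dx_i ∧ dx_j, the exterior derivative is
  d(omega) = sum_{i<j} d(g_{ij}) ∧ dx_i ∧ dx_j = sum_{i<j, k} (∂g_{ij}/∂x_k) dx_k ∧ dx_i ∧ dx_j.
Expand each term, using dx_k ∧ dx_i ∧ dx_j = sgn(permutation) dx_{(a)} ∧ dx_{(b)} ∧ dx_{(c)} with (a < b < c) sorted:
  d(3*x*z) includes (∂/∂x)(3*x*z) dx = (3*z) dx, which multiplied by dy ∧ dz gives (3*z) dx ∧ dy ∧ dz
Collecting like 3-forms: d(omega) = (3*z) dx ∧ dy ∧ dz.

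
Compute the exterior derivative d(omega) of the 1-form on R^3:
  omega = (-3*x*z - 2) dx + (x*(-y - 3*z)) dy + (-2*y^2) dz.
d(omega) = (-y - 3*z) dx ∧ dy + (3*x) dx ∧ dz + (3*x - 4*y) dy ∧ dz

For a 1-form omega = sum_i f_i dx_i, the exterior derivative is
  d(omega) = sum_{i < j} (∂f_j/∂x_i - ∂f_i/∂x_j) dx_i ∧ dx_j.
  coefficient of dx ∧ dy: ∂f_2/∂x - ∂f_1/∂y = ∂(x*(-y - 3*z))/∂x - ∂(-3*x*z - 2)/∂y = -y - 3*z
  coefficient of dx ∧ dz: ∂f_3/∂x - ∂f_1/∂z = ∂(-2*y^2)/∂x - ∂(-3*x*z - 2)/∂z = 3*x
  coefficient of dy ∧ dz: ∂f_3/∂y - ∂f_2/∂z = ∂(-2*y^2)/∂y - ∂(x*(-y - 3*z))/∂z = 3*x - 4*y
Assembling: d(omega) = (-y - 3*z) dx ∧ dy + (3*x) dx ∧ dz + (3*x - 4*y) dy ∧ dz.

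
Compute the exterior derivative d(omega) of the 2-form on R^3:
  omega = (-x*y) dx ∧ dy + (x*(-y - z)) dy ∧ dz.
d(omega) = (-y - z) dx ∧ dy ∧ dz

For a 2-form omega = sum_{i<j} g_{ij} dx_i ∧ dx_j, the exterior derivative is
  d(omega) = sum_{i<j} d(g_{ij}) ∧ dx_i ∧ dx_j = sum_{i<j, k} (∂g_{ij}/∂x_k) dx_k ∧ dx_i ∧ dx_j.
Expand each term, using dx_k ∧ dx_i ∧ dx_j = sgn(permutation) dx_{(a)} ∧ dx_{(b)} ∧ dx_{(c)} with (a < b < c) sorted:
  d(x*(-y - z)) includes (∂/∂x)(x*(-y - z)) dx = (-y - z) dx, which multiplied by dy ∧ dz gives (-y - z) dx ∧ dy ∧ dz
Collecting like 3-forms: d(omega) = (-y - z) dx ∧ dy ∧ dz.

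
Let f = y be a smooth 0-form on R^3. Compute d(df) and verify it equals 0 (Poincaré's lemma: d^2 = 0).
d(df) = 0

Step 1: df = sum_i (∂f/∂x_i) dx_i = (0) dx + (1) dy + (0) dz.
Step 2: Apply d again. Using the 1-form formula, the coefficient of dx ∧ dy in d(df) is ∂^2 f/∂x ∂y - ∂^2 f/∂y ∂x = (0) - (0) = 0 (equality of mixed partials for smooth f).
Similarly for dx ∧ dz and dy ∧ dz — all coefficients vanish. So d(df) = 0.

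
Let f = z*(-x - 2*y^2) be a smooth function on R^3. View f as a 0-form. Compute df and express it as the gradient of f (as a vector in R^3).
df = (-z) dx + (-4*y*z) dy + (-x - 2*y^2) dz; grad f = (-z, -4*y*z, -x - 2*y^2)

For a 0-form f, d f = (∂f/∂x) dx + (∂f/∂y) dy + (∂f/∂z) dz. The components of the vector representation are exactly the entries of grad f in Cartesian coordinates:
  ∂f/∂x = -z
  ∂f/∂y = -4*y*z
  ∂f/∂z = -x - 2*y^2.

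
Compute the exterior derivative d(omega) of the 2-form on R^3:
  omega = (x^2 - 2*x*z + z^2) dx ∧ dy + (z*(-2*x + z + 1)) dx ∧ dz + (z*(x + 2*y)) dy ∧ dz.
d(omega) = (-2*x + 3*z) dx ∧ dy ∧ dz

For a 2-form omega = sum_{i<j} g_{ij} dx_i ∧ dx_j, the exterior derivative is
  d(omega) = sum_{i<j} d(g_{ij}) ∧ dx_i ∧ dx_j = sum_{i<j, k} (∂g_{ij}/∂x_k) dx_k ∧ dx_i ∧ dx_j.
Expand each term, using dx_k ∧ dx_i ∧ dx_j = sgn(permutation) dx_{(a)} ∧ dx_{(b)} ∧ dx_{(c)} with (a < b < c) sorted:
  d(x^2 - 2*x*z + z^2) includes (∂/∂z)(x^2 - 2*x*z + z^2) dz = (-2*x + 2*z) dz, which multiplied by dx ∧ dy gives (-2*x + 2*z) dx ∧ dy ∧ dz
  d(z*(x + 2*y)) includes (∂/∂x)(z*(x + 2*y)) dx = (z) dx, which multiplied by dy ∧ dz gives (z) dx ∧ dy ∧ dz
Collecting like 3-forms: d(omega) = (-2*x + 3*z) dx ∧ dy ∧ dz.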